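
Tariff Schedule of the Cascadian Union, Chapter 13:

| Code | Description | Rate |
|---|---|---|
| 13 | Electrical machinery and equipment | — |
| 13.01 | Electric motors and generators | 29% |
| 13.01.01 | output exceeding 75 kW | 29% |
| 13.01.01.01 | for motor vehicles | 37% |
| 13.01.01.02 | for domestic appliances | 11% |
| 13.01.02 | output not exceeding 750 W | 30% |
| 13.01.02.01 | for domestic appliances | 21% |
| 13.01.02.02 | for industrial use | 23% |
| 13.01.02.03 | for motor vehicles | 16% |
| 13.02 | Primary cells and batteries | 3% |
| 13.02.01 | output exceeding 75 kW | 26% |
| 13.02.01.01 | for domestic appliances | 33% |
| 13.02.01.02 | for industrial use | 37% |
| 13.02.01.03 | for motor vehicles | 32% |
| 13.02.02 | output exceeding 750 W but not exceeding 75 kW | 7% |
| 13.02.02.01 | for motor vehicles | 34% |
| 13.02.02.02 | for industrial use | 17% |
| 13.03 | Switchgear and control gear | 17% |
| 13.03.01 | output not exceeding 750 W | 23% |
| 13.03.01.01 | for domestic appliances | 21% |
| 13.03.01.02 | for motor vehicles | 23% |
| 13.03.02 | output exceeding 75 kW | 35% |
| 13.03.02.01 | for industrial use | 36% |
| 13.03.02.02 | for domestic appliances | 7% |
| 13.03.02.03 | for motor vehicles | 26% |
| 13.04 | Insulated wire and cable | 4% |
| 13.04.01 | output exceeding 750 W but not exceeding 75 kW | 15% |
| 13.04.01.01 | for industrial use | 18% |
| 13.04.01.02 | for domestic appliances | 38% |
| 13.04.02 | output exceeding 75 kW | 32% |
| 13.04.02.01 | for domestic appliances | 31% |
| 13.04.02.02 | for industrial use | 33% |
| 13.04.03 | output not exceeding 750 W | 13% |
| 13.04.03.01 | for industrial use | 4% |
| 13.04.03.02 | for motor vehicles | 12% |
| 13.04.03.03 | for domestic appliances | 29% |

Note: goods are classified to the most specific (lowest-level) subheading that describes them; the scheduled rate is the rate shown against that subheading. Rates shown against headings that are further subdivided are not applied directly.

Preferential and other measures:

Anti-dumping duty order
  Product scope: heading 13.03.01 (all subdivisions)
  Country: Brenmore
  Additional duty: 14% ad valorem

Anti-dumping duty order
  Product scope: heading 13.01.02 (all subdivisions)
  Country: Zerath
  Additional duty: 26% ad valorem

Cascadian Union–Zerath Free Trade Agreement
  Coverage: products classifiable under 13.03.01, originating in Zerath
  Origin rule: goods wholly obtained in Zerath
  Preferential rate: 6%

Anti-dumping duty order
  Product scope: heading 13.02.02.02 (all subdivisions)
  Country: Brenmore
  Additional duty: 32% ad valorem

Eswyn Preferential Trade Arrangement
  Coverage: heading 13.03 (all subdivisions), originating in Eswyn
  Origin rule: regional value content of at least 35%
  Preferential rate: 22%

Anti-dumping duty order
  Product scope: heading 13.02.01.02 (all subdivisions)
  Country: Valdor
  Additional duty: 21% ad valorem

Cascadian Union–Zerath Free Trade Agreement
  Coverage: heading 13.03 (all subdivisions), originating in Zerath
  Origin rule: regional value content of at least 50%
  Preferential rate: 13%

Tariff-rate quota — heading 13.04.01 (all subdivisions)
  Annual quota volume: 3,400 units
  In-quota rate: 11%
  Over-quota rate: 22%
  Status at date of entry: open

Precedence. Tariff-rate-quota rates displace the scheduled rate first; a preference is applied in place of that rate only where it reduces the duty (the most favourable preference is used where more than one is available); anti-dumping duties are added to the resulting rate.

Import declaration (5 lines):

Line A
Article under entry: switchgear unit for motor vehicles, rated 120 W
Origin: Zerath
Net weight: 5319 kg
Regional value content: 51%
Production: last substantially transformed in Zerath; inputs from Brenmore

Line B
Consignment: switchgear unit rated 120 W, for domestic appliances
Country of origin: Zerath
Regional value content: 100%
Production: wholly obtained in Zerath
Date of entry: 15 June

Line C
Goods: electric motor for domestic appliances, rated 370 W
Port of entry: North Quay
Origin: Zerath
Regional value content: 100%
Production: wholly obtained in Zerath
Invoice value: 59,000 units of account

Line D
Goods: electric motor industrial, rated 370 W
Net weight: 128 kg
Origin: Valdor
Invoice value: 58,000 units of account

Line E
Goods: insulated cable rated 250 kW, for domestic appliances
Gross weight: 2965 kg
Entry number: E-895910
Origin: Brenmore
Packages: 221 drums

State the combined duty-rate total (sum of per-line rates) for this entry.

Line A: switchgear unit → 13.03; rated 120 W → 13.03.01; for motor vehicles → 13.03.01.02. Scheduled 23%. Zerath agreement on 13.03.01: not wholly obtained; Zerath agreement on 13.03: RVC ≥ 50% → 13% available; preferential 13%. → 13%.
Line B: switchgear unit → 13.03; rated 120 W → 13.03.01; for domestic appliances → 13.03.01.01. Scheduled 21%. Zerath agreement on 13.03.01: wholly obtained → 6% available; Zerath agreement on 13.03: RVC ≥ 50% → 13% available; preferential 6%. → 6%.
Line C: electric motor → 13.01; rated 370 W → 13.01.02; for domestic appliances → 13.01.02.01. Scheduled 21%. Zerath agreement on 13.03.01: 13.01.02.01 not covered; Zerath agreement on 13.03: 13.01.02.01 not covered; anti-dumping (Zerath, 13.01.02): +26%; total 21% + 26% = 47%. → 47%.
Line D: electric motor → 13.01; rated 370 W → 13.01.02; industrial → 13.01.02.02. Scheduled 23%. No special measure applies. → 23%.
Line E: insulated cable → 13.04; rated 250 kW → 13.04.02; for domestic appliances → 13.04.02.01. Scheduled 31%. No special measure applies. → 31%.
Sum: 13% + 6% + 47% + 23% + 31% = 120%.

120%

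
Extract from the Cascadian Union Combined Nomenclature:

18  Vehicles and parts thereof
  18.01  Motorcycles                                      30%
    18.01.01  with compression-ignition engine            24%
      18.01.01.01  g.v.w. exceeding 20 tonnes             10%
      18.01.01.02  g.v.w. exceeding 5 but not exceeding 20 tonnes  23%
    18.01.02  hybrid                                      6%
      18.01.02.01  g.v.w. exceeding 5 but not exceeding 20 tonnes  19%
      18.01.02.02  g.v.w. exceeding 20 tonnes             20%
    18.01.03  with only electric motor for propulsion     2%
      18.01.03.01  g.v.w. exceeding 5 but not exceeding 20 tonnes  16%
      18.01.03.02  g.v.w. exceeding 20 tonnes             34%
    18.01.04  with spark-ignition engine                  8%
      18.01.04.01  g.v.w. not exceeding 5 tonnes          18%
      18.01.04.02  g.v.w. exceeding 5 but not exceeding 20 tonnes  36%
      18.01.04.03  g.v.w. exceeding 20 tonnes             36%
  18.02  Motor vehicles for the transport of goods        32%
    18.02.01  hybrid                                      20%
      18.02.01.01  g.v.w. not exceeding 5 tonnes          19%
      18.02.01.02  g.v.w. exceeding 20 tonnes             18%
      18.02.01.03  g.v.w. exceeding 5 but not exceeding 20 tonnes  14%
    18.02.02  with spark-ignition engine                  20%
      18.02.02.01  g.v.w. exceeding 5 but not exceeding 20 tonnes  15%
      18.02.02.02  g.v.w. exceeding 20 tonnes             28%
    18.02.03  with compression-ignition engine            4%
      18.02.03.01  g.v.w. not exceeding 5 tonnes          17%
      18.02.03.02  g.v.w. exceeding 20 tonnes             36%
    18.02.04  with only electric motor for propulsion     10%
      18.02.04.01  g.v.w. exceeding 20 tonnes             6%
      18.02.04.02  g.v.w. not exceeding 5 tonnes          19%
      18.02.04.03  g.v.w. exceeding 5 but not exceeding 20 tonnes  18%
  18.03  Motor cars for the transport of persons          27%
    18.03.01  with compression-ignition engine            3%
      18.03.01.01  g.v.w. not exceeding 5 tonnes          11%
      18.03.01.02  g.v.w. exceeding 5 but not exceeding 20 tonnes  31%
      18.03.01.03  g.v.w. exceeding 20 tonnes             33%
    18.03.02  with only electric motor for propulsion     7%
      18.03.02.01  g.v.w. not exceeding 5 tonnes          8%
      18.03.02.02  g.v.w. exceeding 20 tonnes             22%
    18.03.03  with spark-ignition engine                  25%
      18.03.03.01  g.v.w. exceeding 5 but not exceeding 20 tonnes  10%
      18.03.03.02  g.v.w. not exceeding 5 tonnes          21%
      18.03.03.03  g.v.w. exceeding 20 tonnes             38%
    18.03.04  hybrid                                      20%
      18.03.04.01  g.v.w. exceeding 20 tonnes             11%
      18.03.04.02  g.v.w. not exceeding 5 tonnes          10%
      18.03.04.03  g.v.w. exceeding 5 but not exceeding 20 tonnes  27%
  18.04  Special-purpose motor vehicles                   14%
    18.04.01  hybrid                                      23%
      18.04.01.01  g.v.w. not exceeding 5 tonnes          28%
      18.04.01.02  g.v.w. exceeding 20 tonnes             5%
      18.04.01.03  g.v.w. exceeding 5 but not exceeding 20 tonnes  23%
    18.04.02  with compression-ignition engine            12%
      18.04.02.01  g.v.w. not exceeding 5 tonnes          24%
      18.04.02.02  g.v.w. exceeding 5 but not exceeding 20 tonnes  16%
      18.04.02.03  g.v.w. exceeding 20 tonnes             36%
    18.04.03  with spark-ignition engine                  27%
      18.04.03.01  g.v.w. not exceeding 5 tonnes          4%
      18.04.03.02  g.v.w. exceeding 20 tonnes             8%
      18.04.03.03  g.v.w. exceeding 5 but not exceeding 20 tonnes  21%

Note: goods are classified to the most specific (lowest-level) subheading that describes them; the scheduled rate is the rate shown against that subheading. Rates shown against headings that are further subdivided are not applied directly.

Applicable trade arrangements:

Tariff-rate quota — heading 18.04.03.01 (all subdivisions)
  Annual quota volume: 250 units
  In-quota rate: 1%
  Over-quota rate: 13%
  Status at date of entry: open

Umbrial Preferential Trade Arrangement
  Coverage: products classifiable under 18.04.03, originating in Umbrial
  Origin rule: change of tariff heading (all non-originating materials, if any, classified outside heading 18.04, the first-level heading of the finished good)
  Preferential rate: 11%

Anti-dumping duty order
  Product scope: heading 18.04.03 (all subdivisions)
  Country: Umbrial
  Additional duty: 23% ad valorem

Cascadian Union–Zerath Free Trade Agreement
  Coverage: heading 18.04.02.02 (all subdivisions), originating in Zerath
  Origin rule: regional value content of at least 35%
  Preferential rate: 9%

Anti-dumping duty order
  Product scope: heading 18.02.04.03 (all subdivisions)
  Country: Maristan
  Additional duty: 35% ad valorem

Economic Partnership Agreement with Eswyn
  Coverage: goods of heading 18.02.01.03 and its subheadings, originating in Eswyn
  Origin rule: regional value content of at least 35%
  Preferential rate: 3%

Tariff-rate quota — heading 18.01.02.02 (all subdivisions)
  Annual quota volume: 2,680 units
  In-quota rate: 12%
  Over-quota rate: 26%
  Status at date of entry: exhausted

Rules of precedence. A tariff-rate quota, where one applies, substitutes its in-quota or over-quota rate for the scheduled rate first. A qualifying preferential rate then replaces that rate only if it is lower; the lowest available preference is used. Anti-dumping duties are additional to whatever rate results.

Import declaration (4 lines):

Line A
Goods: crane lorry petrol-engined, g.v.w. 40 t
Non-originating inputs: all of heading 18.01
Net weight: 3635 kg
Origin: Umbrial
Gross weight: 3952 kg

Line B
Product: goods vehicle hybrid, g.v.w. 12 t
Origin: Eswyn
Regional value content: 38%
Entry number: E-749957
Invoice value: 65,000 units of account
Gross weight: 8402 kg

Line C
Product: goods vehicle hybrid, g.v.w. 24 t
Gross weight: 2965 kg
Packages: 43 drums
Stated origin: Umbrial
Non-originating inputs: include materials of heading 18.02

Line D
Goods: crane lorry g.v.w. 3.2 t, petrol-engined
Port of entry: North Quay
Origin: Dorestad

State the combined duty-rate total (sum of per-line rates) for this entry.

53%

Line A: crane lorry → 18.04; petrol-engined → 18.04.03; g.v.w. 40 t → 18.04.03.02. Scheduled 8%. Umbrial agreement on 18.04.03: CTH met → 11% available; preference 11% not lower than 8% → no reduction; anti-dumping (Umbrial, 18.04.03): +23%; total 8% + 23% = 31%. → 31%.
Line B: goods vehicle → 18.02; hybrid → 18.02.01; g.v.w. 12 t → 18.02.01.03. Scheduled 14%. Eswyn agreement on 18.02.01.03: RVC ≥ 35% → 3% available; preferential 3%. → 3%.
Line C: goods vehicle → 18.02; hybrid → 18.02.01; g.v.w. 24 t → 18.02.01.02. Scheduled 18%. Umbrial agreement on 18.04.03: 18.02.01.02 not covered. → 18%.
Line D: crane lorry → 18.04; petrol-engined → 18.04.03; g.v.w. 3.2 t → 18.04.03.01. Scheduled 4%. quota on 18.04.03.01 open → in-quota 1%. → 1%.
Sum: 31% + 3% + 18% + 1% = 53%.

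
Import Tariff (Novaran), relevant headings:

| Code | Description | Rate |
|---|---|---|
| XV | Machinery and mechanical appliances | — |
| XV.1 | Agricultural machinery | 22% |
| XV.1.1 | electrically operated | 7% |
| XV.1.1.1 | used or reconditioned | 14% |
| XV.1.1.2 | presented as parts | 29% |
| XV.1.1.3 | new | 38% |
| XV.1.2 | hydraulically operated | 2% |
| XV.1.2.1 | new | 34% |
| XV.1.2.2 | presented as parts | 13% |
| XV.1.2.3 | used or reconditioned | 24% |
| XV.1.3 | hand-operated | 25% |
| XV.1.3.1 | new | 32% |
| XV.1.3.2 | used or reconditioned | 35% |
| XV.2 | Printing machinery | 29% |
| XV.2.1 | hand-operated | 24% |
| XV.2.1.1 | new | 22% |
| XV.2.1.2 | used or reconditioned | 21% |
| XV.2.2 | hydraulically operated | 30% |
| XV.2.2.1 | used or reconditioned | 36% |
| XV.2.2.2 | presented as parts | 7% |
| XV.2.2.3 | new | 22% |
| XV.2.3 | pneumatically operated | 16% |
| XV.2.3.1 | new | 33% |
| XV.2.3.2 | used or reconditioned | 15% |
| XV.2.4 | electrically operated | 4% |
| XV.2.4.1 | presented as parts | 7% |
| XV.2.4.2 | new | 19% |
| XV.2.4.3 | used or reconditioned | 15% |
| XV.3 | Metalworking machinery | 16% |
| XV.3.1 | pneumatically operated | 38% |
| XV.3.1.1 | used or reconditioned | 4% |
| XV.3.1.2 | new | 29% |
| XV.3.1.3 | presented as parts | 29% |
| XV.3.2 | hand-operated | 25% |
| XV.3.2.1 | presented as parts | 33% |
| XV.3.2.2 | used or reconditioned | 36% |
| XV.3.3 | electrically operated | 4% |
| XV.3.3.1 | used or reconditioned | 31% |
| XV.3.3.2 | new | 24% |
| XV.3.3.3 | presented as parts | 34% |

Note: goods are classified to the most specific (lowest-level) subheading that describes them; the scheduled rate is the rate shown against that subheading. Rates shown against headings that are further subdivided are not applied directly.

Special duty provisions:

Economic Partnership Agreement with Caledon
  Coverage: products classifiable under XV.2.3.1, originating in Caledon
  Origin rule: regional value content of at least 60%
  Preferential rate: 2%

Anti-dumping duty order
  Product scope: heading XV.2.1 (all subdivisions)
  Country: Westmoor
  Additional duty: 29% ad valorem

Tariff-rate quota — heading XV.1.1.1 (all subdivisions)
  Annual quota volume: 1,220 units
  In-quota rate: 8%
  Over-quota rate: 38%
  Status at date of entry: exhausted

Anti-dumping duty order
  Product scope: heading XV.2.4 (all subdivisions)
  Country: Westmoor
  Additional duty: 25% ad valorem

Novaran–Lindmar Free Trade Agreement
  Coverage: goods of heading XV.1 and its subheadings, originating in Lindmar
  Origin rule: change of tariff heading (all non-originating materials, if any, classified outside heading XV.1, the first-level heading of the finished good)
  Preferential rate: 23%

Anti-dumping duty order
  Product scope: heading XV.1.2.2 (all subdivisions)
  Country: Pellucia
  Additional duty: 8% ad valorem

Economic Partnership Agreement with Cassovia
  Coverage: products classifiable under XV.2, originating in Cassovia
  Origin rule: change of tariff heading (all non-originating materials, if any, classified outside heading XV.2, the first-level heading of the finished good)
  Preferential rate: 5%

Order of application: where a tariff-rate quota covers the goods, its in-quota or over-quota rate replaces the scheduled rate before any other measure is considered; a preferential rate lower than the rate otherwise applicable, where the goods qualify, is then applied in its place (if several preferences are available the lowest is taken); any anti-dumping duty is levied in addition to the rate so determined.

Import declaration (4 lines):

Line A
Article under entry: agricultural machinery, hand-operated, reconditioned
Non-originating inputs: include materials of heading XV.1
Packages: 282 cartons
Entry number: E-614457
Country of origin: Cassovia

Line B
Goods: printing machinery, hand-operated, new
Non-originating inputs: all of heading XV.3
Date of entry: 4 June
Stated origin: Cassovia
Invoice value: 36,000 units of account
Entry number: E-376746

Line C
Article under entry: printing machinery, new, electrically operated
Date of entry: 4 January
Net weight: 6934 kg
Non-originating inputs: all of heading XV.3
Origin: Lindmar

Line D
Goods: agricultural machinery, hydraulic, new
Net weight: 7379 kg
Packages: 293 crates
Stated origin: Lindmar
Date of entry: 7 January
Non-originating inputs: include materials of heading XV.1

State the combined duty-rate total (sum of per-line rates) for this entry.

Line A: agricultural → XV.1; hand-operated → XV.1.3; reconditioned → XV.1.3.2. Scheduled 35%. Cassovia agreement on XV.2: XV.1.3.2 not covered. → 35%.
Line B: printing → XV.2; hand-operated → XV.2.1; new → XV.2.1.1. Scheduled 22%. Cassovia agreement on XV.2: CTH met → 5% available; preferential 5%. → 5%.
Line C: printing → XV.2; electrically operated → XV.2.4; new → XV.2.4.2. Scheduled 19%. Lindmar agreement on XV.1: XV.2.4.2 not covered. → 19%.
Line D: agricultural → XV.1; hydraulic → XV.1.2; new → XV.1.2.1. Scheduled 34%. Lindmar agreement on XV.1: CTH not met. → 34%.
Sum: 35% + 5% + 19% + 34% = 93%.

93%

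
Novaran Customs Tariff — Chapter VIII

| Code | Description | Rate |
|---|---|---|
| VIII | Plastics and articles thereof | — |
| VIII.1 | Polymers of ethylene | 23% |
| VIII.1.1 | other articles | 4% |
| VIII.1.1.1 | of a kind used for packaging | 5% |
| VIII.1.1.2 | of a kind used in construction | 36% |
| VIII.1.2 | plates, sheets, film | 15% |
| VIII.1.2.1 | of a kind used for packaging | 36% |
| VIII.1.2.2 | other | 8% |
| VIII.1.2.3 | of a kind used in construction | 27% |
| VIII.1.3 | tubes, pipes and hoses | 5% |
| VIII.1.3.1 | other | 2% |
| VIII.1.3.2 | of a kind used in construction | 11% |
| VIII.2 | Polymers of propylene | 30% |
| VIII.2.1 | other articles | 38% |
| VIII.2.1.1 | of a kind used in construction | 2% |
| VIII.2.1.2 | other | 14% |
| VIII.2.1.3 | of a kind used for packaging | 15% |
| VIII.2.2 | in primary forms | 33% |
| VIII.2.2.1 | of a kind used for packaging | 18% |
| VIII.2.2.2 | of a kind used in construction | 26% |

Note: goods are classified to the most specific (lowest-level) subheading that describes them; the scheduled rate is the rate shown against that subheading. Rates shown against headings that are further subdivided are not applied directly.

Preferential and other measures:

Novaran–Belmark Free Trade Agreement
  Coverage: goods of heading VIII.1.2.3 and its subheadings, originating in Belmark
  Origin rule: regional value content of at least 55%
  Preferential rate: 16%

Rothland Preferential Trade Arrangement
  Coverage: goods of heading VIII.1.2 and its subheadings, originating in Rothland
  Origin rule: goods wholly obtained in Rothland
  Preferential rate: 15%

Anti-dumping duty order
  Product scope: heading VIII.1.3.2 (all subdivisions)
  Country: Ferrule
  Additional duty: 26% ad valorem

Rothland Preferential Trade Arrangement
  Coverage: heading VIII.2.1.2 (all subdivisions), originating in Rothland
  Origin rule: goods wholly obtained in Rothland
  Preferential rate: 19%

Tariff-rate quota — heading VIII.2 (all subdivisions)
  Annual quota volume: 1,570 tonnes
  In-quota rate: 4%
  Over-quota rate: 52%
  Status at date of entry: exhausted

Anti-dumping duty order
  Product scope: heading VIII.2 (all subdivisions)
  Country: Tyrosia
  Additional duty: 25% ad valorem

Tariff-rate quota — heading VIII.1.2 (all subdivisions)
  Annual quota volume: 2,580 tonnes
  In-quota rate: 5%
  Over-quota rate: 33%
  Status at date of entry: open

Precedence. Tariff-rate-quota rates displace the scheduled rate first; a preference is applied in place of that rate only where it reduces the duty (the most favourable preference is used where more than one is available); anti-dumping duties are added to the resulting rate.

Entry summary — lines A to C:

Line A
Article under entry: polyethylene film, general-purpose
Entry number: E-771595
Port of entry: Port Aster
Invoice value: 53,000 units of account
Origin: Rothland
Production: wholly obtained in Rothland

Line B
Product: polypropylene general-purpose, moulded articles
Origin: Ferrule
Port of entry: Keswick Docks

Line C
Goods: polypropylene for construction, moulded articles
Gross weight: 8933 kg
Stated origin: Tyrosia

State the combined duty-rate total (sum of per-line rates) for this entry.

134%

Line A: polyethylene → VIII.1; film → VIII.1.2; general-purpose → VIII.1.2.2. Scheduled 8%. quota on VIII.1.2 open → in-quota 5%; Rothland agreement on VIII.1.2: wholly obtained → 15% available; Rothland agreement on VIII.2.1.2: VIII.1.2.2 not covered; preference 15% not lower than 5% → no reduction. → 5%.
Line B: polypropylene → VIII.2; moulded articles → VIII.2.1; general-purpose → VIII.2.1.2. Scheduled 14%. quota on VIII.2 exhausted → over-quota 52%. → 52%.
Line C: polypropylene → VIII.2; moulded articles → VIII.2.1; for construction → VIII.2.1.1. Scheduled 2%. quota on VIII.2 exhausted → over-quota 52%; anti-dumping (Tyrosia, VIII.2): +25%; total 52% + 25% = 77%. → 77%.
Sum: 5% + 52% + 77% = 134%.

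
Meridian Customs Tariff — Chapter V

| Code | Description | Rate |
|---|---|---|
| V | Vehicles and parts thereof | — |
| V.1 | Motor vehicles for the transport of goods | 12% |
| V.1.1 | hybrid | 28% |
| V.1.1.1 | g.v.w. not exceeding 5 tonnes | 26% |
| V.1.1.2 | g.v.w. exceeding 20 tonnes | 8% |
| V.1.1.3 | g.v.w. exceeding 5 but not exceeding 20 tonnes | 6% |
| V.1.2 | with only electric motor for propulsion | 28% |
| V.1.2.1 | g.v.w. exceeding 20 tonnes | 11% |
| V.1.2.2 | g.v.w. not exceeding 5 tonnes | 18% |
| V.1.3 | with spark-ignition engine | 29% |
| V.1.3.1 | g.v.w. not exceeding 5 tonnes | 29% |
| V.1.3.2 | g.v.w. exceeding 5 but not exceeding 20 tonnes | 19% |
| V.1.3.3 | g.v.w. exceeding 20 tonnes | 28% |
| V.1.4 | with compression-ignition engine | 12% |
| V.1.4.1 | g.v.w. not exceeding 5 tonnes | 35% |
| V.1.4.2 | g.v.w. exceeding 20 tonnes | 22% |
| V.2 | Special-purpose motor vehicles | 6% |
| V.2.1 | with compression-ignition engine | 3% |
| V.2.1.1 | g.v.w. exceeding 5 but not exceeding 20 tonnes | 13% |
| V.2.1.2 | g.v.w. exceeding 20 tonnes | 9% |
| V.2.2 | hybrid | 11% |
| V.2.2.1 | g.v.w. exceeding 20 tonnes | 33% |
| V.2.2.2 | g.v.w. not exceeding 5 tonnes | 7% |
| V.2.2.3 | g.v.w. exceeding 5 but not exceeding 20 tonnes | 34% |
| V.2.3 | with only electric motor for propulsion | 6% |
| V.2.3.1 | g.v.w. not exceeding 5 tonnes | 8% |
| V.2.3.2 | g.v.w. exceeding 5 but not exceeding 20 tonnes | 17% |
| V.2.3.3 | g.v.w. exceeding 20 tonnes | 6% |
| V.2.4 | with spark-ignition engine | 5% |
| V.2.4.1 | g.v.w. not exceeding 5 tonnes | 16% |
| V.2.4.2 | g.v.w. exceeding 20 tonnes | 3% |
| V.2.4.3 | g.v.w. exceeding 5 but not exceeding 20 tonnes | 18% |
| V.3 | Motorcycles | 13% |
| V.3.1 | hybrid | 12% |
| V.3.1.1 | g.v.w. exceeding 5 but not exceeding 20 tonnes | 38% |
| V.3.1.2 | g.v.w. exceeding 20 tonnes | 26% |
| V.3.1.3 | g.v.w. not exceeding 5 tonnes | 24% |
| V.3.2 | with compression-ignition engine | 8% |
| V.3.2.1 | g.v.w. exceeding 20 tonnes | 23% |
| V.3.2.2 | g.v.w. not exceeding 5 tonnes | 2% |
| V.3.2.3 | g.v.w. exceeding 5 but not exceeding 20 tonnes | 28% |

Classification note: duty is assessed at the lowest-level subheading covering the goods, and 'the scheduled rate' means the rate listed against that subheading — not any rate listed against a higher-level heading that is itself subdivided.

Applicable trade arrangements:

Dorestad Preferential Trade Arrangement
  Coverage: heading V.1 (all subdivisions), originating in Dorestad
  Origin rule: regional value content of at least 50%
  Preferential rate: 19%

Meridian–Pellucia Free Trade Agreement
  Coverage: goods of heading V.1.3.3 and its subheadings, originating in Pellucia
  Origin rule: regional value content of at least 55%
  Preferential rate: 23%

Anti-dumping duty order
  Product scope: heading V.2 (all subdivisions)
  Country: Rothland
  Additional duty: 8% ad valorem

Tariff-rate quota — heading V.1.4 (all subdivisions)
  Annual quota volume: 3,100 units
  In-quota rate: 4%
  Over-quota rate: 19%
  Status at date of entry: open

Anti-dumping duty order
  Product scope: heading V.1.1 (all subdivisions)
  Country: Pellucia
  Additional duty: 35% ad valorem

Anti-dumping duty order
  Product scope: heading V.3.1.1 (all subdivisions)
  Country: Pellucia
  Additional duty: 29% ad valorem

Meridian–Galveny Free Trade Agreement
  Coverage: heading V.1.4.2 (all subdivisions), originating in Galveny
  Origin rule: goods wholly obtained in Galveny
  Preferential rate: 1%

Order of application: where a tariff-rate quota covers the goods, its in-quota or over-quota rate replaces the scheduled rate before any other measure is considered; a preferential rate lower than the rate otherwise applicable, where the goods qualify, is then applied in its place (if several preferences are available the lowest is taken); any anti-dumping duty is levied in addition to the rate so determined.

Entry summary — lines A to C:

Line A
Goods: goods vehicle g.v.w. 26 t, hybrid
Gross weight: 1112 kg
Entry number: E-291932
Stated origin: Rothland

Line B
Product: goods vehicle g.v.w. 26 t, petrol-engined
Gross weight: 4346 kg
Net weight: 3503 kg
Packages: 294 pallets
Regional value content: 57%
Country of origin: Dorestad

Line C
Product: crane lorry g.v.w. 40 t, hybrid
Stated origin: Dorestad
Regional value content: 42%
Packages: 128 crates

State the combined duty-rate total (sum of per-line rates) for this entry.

Line A: goods vehicle → V.1; hybrid → V.1.1; g.v.w. 26 t → V.1.1.2. Scheduled 8%. No special measure applies. → 8%.
Line B: goods vehicle → V.1; petrol-engined → V.1.3; g.v.w. 26 t → V.1.3.3. Scheduled 28%. Dorestad agreement on V.1: RVC ≥ 50% → 19% available; preferential 19%. → 19%.
Line C: crane lorry → V.2; hybrid → V.2.2; g.v.w. 40 t → V.2.2.1. Scheduled 33%. Dorestad agreement on V.1: V.2.2.1 not covered. → 33%.
Sum: 8% + 19% + 33% = 60%.

60%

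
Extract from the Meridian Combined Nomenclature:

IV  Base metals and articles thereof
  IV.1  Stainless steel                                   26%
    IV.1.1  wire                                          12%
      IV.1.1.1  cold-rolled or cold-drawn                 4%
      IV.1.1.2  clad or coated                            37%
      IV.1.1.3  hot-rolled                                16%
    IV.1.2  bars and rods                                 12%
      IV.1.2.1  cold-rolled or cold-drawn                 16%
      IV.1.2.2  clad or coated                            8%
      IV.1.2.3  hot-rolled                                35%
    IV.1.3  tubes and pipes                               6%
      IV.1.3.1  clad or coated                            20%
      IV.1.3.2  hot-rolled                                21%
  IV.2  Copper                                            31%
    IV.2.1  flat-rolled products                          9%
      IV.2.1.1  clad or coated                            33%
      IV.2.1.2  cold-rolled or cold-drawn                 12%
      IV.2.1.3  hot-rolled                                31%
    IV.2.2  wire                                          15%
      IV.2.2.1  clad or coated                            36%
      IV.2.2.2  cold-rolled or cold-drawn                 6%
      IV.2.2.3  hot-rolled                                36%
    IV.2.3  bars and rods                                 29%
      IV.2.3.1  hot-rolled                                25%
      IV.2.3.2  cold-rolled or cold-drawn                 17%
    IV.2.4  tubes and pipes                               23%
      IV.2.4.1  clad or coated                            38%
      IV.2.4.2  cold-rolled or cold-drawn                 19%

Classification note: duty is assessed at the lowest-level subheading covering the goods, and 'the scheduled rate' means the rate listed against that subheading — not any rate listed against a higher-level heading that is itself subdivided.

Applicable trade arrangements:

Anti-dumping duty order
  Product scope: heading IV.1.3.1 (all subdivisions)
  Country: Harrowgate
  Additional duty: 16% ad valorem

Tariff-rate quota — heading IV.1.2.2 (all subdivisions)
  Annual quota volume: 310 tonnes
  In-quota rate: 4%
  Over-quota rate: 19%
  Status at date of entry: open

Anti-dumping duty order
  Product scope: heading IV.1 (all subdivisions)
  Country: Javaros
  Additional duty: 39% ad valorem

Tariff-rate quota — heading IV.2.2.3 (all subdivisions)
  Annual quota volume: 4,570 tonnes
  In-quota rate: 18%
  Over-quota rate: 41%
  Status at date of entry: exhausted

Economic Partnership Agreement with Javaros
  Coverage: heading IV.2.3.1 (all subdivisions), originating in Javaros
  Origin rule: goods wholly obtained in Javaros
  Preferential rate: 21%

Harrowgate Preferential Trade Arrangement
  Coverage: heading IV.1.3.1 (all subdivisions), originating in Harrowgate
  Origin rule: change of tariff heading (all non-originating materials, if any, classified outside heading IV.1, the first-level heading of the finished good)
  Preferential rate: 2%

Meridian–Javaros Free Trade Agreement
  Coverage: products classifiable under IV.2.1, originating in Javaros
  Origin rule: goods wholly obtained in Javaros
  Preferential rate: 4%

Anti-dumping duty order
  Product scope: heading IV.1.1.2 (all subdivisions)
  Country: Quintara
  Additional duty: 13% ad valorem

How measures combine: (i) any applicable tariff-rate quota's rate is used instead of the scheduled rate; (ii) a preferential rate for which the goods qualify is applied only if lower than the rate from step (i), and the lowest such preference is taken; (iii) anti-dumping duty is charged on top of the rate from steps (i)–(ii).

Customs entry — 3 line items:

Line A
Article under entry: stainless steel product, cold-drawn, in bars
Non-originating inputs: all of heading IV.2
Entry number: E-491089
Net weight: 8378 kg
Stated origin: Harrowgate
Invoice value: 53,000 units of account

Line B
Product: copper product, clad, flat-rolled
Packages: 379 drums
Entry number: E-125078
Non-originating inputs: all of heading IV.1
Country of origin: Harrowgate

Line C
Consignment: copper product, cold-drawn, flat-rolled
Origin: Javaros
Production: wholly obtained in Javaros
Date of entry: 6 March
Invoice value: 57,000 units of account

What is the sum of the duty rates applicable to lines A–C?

Line A: stainless steel → IV.1; in bars → IV.1.2; cold-drawn → IV.1.2.1. Scheduled 16%. Harrowgate agreement on IV.1.3.1: IV.1.2.1 not covered. → 16%.
Line B: copper → IV.2; flat-rolled → IV.2.1; clad → IV.2.1.1. Scheduled 33%. Harrowgate agreement on IV.1.3.1: IV.2.1.1 not covered. → 33%.
Line C: copper → IV.2; flat-rolled → IV.2.1; cold-drawn → IV.2.1.2. Scheduled 12%. Javaros agreement on IV.2.3.1: IV.2.1.2 not covered; Javaros agreement on IV.2.1: wholly obtained → 4% available; preferential 4%. → 4%.
Sum: 16% + 33% + 4% = 53%.

53%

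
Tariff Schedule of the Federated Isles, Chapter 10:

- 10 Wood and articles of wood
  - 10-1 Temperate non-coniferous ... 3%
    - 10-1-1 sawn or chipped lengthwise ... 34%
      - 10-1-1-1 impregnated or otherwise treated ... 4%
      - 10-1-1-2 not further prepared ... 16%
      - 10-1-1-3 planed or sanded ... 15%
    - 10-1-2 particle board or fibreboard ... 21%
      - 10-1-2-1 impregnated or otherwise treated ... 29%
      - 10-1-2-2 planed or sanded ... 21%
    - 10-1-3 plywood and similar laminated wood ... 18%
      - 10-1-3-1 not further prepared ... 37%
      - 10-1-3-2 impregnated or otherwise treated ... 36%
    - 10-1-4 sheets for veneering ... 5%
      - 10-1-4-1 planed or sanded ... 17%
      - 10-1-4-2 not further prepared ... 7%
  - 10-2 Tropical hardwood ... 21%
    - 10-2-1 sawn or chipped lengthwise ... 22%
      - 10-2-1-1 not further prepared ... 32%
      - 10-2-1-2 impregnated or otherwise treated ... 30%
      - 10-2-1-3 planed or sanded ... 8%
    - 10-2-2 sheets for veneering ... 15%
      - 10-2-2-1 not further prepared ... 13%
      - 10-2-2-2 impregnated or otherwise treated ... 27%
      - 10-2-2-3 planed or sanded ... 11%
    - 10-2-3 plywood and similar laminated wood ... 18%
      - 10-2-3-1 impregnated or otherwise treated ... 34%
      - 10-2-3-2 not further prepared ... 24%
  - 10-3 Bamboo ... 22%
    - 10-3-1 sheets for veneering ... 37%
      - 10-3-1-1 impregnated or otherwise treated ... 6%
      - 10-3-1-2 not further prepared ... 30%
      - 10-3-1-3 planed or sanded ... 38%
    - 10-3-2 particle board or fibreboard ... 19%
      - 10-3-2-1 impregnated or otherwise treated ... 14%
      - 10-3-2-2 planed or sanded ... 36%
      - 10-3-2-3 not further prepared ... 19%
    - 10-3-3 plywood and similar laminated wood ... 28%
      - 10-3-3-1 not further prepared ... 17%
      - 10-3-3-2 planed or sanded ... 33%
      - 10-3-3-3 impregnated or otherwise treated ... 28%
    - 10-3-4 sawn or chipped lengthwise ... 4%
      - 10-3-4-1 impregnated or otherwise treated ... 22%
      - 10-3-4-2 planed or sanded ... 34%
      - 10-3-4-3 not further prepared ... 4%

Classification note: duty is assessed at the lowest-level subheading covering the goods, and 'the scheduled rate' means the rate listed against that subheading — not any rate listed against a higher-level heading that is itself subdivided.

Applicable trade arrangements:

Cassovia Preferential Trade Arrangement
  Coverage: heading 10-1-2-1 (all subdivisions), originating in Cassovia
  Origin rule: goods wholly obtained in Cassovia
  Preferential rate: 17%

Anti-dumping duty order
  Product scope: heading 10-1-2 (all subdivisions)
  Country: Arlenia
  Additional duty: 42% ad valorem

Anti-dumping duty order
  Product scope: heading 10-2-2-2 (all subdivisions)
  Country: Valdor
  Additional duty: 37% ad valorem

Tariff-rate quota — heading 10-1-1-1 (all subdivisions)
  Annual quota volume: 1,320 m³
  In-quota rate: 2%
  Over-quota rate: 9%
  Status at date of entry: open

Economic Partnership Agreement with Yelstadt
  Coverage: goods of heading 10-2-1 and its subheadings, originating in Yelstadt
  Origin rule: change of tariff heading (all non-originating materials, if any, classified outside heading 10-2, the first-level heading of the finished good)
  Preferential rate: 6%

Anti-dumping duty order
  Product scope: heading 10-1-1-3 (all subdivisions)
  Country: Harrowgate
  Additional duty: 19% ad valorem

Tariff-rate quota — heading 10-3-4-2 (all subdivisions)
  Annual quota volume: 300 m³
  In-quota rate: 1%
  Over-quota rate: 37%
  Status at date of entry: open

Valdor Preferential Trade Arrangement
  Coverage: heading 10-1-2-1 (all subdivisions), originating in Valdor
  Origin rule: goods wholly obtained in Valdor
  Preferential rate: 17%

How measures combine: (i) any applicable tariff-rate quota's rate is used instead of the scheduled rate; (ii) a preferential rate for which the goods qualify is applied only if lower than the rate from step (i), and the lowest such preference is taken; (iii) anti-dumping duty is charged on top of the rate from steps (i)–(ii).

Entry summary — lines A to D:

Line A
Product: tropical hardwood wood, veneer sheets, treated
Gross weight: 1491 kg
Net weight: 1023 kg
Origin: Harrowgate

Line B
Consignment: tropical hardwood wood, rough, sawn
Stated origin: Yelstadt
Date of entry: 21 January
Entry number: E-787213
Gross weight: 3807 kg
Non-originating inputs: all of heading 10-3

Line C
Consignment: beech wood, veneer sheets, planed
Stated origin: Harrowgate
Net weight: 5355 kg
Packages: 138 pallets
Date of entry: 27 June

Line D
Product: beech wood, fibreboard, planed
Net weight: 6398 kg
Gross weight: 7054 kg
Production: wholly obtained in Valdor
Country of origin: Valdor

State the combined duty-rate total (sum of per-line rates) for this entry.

71%

Line A: tropical hardwood → 10-2; veneer sheets → 10-2-2; treated → 10-2-2-2. Scheduled 27%. No special measure applies. → 27%.
Line B: tropical hardwood → 10-2; sawn → 10-2-1; rough → 10-2-1-1. Scheduled 32%. Yelstadt agreement on 10-2-1: CTH met → 6% available; preferential 6%. → 6%.
Line C: beech → 10-1; veneer sheets → 10-1-4; planed → 10-1-4-1. Scheduled 17%. No special measure applies. → 17%.
Line D: beech → 10-1; fibreboard → 10-1-2; planed → 10-1-2-2. Scheduled 21%. Valdor agreement on 10-1-2-1: 10-1-2-2 not covered. → 21%.
Sum: 27% + 6% + 17% + 21% = 71%.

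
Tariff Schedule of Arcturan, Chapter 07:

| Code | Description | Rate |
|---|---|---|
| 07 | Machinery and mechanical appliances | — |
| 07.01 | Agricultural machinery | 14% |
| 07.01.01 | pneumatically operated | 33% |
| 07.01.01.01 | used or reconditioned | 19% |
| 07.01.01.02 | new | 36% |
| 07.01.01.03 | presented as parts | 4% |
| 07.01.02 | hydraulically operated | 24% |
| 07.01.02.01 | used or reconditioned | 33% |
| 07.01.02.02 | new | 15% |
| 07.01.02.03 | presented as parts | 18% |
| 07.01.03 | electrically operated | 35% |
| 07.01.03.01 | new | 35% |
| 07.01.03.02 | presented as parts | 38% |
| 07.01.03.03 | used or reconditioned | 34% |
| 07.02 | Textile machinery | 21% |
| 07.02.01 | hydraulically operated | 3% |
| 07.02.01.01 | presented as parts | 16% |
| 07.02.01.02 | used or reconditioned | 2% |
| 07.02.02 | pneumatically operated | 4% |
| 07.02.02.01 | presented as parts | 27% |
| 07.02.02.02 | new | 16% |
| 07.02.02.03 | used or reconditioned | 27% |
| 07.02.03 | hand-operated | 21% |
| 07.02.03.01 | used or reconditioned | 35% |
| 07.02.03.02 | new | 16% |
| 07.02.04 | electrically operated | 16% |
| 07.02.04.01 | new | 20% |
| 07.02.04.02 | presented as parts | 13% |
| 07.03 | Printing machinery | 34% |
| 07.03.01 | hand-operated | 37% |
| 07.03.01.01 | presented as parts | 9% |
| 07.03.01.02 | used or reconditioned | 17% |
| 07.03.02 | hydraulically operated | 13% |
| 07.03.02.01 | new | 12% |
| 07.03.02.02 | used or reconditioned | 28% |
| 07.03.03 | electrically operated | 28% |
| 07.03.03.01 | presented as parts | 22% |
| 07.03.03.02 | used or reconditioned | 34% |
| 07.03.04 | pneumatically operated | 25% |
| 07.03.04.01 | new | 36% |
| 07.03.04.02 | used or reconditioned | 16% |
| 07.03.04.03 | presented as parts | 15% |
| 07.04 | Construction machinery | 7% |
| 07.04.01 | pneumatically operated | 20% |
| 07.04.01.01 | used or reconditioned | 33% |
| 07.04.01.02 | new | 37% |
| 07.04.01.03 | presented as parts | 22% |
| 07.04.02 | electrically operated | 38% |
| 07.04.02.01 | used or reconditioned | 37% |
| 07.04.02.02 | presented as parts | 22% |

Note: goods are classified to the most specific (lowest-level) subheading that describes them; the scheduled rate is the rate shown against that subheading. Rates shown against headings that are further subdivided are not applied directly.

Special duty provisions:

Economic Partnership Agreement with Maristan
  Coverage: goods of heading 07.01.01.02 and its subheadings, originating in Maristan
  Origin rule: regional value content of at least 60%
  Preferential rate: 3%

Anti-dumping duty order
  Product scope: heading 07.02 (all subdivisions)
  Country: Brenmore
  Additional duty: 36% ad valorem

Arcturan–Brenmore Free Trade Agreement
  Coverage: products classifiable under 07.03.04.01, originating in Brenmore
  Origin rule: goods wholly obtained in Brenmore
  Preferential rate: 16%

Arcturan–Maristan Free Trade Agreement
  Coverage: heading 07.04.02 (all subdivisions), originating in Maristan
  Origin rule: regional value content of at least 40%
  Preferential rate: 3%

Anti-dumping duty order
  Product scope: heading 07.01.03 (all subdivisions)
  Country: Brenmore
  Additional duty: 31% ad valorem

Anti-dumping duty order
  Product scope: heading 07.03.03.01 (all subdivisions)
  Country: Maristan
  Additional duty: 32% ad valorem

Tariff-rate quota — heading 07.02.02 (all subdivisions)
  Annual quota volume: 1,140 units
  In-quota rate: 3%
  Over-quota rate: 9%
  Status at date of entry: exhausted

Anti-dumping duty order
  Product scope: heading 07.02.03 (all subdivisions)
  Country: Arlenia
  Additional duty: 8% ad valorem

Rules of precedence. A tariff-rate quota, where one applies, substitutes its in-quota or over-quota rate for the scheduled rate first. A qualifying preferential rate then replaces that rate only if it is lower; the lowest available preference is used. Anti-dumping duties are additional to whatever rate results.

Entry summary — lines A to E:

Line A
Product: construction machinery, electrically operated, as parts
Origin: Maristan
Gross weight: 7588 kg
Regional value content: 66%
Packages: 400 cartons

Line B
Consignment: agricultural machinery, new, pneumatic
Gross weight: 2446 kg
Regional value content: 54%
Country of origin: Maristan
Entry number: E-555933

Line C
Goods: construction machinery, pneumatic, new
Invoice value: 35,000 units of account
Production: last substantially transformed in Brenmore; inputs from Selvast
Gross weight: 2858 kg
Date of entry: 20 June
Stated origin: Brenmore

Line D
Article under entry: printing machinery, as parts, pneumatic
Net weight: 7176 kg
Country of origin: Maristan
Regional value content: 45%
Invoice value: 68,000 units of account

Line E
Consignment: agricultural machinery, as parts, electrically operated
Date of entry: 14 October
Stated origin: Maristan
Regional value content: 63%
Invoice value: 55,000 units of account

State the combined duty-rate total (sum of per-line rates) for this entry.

Line A: construction → 07.04; electrically operated → 07.04.02; as parts → 07.04.02.02. Scheduled 22%. Maristan agreement on 07.01.01.02: 07.04.02.02 not covered; Maristan agreement on 07.04.02: RVC ≥ 40% → 3% available; preferential 3%. → 3%.
Line B: agricultural → 07.01; pneumatic → 07.01.01; new → 07.01.01.02. Scheduled 36%. Maristan agreement on 07.01.01.02: RVC < 60%; Maristan agreement on 07.04.02: 07.01.01.02 not covered. → 36%.
Line C: construction → 07.04; pneumatic → 07.04.01; new → 07.04.01.02. Scheduled 37%. Brenmore agreement on 07.03.04.01: 07.04.01.02 not covered. → 37%.
Line D: printing → 07.03; pneumatic → 07.03.04; as parts → 07.03.04.03. Scheduled 15%. Maristan agreement on 07.01.01.02: 07.03.04.03 not covered; Maristan agreement on 07.04.02: 07.03.04.03 not covered. → 15%.
Line E: agricultural → 07.01; electrically operated → 07.01.03; as parts → 07.01.03.02. Scheduled 38%. Maristan agreement on 07.01.01.02: 07.01.03.02 not covered; Maristan agreement on 07.04.02: 07.01.03.02 not covered. → 38%.
Sum: 3% + 36% + 37% + 15% + 38% = 129%.

129%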